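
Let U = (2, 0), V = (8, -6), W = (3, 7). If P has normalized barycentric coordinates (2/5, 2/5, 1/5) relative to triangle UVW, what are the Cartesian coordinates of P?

(23/5, -1)

P = (2/5)·U + (2/5)·V + (1/5)·W.
x-coordinate: (2/5)·2 + (2/5)·8 + (1/5)·3 = 23/5.
y-coordinate: (2/5)·0 + (2/5)·(-6) + (1/5)·7 = -1.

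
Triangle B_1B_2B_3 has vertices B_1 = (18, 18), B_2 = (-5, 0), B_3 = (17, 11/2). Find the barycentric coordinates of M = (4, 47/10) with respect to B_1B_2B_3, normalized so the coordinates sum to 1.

Signed area of the reference triangle: [B_1B_2B_3] = ½·(18·(0−(11/2)) + (-5)·(11/2−18) + 17·(18−0)) = ½·(-99 + 125/2 + 306) = 539/4.
[MB_2B_3] = ½·(4·(0−(11/2)) + (-5)·(11/2−(47/10)) + 17·(47/10−0)) = ½·(-22 − 4 + 799/10) = 539/20, so the B_1-coordinate is (539/20)/(539/4) = 1/5.
[B_1MB_3] = ½·(18·(47/10−(11/2)) + 4·(11/2−18) + 17·(18−(47/10))) = ½·(-72/5 − 50 + 2261/10) = 1617/20, so the B_2-coordinate is 3/5.
[B_1B_2M] = ½·(18·(0−(47/10)) + (-5)·(47/10−18) + 4·(18−0)) = ½·(-423/5 + 133/2 + 72) = 539/20, so the B_3-coordinate is 1/5.
Check: 1/5 + 3/5 + 1/5 = 1.

(1/5, 3/5, 1/5)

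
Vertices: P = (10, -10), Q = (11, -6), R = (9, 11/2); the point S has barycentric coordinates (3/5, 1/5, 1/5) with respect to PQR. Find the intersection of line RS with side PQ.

Line RS meets PQ where the R-coordinate vanishes; zeroing S's R-weight and renormalizing leaves P, Q-weights 3/5 : 1/5 → (3/4, 1/4).
So T = (3/4)·P + (1/4)·Q = (41/4, -9).

(41/4, -9)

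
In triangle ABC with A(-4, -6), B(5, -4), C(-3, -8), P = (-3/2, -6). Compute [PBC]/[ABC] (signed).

[ABC] = ½·((-4)·(-4−(-8)) + 5·(-8−(-6)) + (-3)·(-6−(-4))) = ½·(-16 − 10 + 6) = -10.
[PBC] = ½·((-3/2)·(-4−(-8)) + 5·(-8−(-6)) + (-3)·(-6−(-4))) = ½·(-6 − 10 + 6) = -5, so the ratio is (-5)/(-10) = 1/2.

1/2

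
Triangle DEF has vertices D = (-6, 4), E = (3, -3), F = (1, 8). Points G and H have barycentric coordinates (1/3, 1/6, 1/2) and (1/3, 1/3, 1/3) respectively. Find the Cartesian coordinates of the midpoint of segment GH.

(-5/6, 47/12)

Barycentric coordinates of the midpoint are the average: (1/3, 1/4, 5/12).
Converting: (1/3)·D + (1/4)·E + (5/12)·F = (-5/6, 47/12).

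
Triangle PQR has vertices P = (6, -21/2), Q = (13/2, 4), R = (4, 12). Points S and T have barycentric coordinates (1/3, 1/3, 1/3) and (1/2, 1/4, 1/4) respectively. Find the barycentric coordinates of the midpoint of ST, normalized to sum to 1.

(5/12, 7/24, 7/24)

Since both coordinate triples sum to 1, the midpoint's barycentrics are the componentwise average.
(1/3+1/2)/2 = 5/12; similarly 7/24 and 7/24.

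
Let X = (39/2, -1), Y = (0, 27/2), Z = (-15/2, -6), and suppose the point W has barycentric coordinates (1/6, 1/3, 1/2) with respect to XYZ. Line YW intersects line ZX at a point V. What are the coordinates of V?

Line YW meets ZX where the Y-coordinate vanishes; zeroing W's Y-weight and renormalizing leaves Z, X-weights 1/2 : 1/6 → (3/4, 1/4).
So V = (3/4)·Z + (1/4)·X = (-3/4, -19/4).

(-3/4, -19/4)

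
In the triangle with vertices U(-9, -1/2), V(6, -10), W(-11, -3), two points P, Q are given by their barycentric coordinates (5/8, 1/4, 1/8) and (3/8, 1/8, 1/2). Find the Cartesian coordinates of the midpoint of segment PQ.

(-109/16, -49/16)

Barycentric coordinates of the midpoint are the average: (1/2, 3/16, 5/16).
Converting: (1/2)·U + (3/16)·V + (5/16)·W = (-109/16, -49/16).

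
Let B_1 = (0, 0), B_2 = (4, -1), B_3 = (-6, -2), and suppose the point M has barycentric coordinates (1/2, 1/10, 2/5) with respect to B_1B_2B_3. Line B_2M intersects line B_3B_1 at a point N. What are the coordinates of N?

Line B_2M meets B_3B_1 where the B_2-coordinate vanishes; zeroing M's B_2-weight and renormalizing leaves B_3, B_1-weights 2/5 : 1/2 → (4/9, 5/9).
So N = (4/9)·B_3 + (5/9)·B_1 = (-8/3, -8/9).

(-8/3, -8/9)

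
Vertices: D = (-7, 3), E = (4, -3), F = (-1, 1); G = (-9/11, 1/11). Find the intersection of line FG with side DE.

(-5/7, -3/7)

Barycentric coordinates of G with respect to DEF: (3/11, 4/11, 4/11).
On side DE the F-coordinate is zero; dropping G's F-weight 4/11 and renormalizing the remaining 3/11 : 4/11 gives weights 3/7, 4/7 on D, E.
H = (3/7)·(-7, 3) + (4/7)·(4, -3) = (-5/7, -3/7).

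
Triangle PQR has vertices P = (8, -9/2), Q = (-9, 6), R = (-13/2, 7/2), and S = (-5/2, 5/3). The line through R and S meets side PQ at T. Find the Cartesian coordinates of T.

Barycentric coordinates of S with respect to PQR: (1/3, 1/3, 1/3).
On side PQ the R-coordinate is zero; dropping S's R-weight 1/3 and renormalizing the remaining 1/3 : 1/3 gives weights 1/2, 1/2 on P, Q.
T = (1/2)·(8, -9/2) + (1/2)·(-9, 6) = (-1/2, 3/4).

(-1/2, 3/4)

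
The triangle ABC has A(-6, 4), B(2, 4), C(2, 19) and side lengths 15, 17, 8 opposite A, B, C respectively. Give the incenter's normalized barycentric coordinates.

The incenter has barycentric coordinates proportional to the opposite side lengths: (15 : 17 : 8).
Normalizing by 15+17+8 = 40 gives (3/8, 17/40, 1/5).

(3/8, 17/40, 1/5)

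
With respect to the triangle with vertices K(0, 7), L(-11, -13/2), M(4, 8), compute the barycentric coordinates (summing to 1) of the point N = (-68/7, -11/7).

(9/7, 4/7, -6/7)

Signed area of the reference triangle: [KLM] = ½·(0·(-13/2−8) + (-11)·(8−7) + 4·(7−(-13/2))) = ½·(0 − 11 + 54) = 43/2.
[NLM] = ½·((-68/7)·(-13/2−8) + (-11)·(8−(-11/7)) + 4·(-11/7−(-13/2))) = ½·(986/7 − 737/7 + 138/7) = 387/14, so the K-coordinate is (387/14)/(43/2) = 9/7.
[KNM] = ½·(0·(-11/7−8) + (-68/7)·(8−7) + 4·(7−(-11/7))) = ½·(0 − 68/7 + 240/7) = 86/7, so the L-coordinate is 4/7.
[KLN] = ½·(0·(-13/2−(-11/7)) + (-11)·(-11/7−7) + (-68/7)·(7−(-13/2))) = ½·(0 + 660/7 − 918/7) = -129/7, so the M-coordinate is -6/7.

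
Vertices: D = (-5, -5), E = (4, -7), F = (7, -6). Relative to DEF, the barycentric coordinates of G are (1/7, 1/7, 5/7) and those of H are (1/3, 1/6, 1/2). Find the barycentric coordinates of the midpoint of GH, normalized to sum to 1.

(5/21, 13/84, 17/28)

Since both coordinate triples sum to 1, the midpoint's barycentrics are the componentwise average.
(1/7+1/3)/2 = 5/21; similarly 13/84 and 17/28.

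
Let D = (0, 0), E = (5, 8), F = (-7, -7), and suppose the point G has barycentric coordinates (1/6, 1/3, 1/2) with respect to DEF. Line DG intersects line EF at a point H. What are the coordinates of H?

Line DG meets EF where the D-coordinate vanishes; zeroing G's D-weight and renormalizing leaves E, F-weights 1/3 : 1/2 → (2/5, 3/5).
So H = (2/5)·E + (3/5)·F = (-11/5, -1).

(-11/5, -1)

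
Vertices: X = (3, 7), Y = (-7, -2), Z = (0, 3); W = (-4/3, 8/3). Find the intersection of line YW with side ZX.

(3/2, 5)

Barycentric coordinates of W with respect to XYZ: (1/3, 1/3, 1/3).
On side ZX the Y-coordinate is zero; dropping W's Y-weight 1/3 and renormalizing the remaining 1/3 : 1/3 gives weights 1/2, 1/2 on Z, X.
V = (1/2)·(0, 3) + (1/2)·(3, 7) = (3/2, 5).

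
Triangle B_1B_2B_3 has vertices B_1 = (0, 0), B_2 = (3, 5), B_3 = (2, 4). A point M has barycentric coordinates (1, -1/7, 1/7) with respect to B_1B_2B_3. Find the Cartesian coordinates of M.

(-1/7, -1/7)

M = 1·B_1 + (-1/7)·B_2 + (1/7)·B_3.
x-coordinate: 1·0 + (-1/7)·3 + (1/7)·2 = -1/7.
y-coordinate: 1·0 + (-1/7)·5 + (1/7)·4 = -1/7.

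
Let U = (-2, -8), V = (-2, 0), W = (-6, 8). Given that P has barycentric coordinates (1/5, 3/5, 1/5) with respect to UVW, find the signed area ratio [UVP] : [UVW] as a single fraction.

1/5

The signed ratio [UVP]/[UVW] equals the barycentric coordinate of P at vertex W, which is 1/5.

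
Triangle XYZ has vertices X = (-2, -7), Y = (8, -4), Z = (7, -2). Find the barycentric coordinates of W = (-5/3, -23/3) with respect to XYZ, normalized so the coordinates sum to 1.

(1, 1/3, -1/3)

Signed area of the reference triangle: [XYZ] = ½·((-2)·(-4−(-2)) + 8·(-2−(-7)) + 7·(-7−(-4))) = ½·(4 + 40 − 21) = 23/2.
[WYZ] = ½·((-5/3)·(-4−(-2)) + 8·(-2−(-23/3)) + 7·(-23/3−(-4))) = ½·(10/3 + 136/3 − 77/3) = 23/2, so the X-coordinate is (23/2)/(23/2) = 1.
[XWZ] = ½·((-2)·(-23/3−(-2)) + (-5/3)·(-2−(-7)) + 7·(-7−(-23/3))) = ½·(34/3 − 25/3 + 14/3) = 23/6, so the Y-coordinate is 1/3.
[XYW] = ½·((-2)·(-4−(-23/3)) + 8·(-23/3−(-7)) + (-5/3)·(-7−(-4))) = ½·(-22/3 − 16/3 + 5) = -23/6, so the Z-coordinate is -1/3.
Check: 1 + 1/3 − 1/3 = 1.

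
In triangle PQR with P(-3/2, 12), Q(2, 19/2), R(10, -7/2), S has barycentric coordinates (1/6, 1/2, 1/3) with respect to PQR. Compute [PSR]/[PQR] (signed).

1/2

The signed ratio [PSR]/[PQR] equals the barycentric coordinate of S at vertex Q, which is 1/2.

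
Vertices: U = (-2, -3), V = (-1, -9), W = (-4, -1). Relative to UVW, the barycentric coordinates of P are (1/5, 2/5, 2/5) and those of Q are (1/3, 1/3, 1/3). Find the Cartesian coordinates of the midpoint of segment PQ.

(-71/30, -67/15)

Barycentric coordinates of the midpoint are the average: (4/15, 11/30, 11/30).
Converting: (4/15)·U + (11/30)·V + (11/30)·W = (-71/30, -67/15).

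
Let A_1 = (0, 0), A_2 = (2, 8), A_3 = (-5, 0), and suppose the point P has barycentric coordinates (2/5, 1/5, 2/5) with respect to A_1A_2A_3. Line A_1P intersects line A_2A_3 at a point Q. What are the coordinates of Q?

(-8/3, 8/3)

Line A_1P meets A_2A_3 where the A_1-coordinate vanishes; zeroing P's A_1-weight and renormalizing leaves A_2, A_3-weights 1/5 : 2/5 → (1/3, 2/3).
So Q = (1/3)·A_2 + (2/3)·A_3 = (-8/3, 8/3).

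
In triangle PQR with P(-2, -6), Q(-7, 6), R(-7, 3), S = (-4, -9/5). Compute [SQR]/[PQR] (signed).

[PQR] = ½·((-2)·(6−3) + (-7)·(3−(-6)) + (-7)·(-6−6)) = ½·(-6 − 63 + 84) = 15/2.
[SQR] = ½·((-4)·(6−3) + (-7)·(3−(-9/5)) + (-7)·(-9/5−6)) = ½·(-12 − 168/5 + 273/5) = 9/2, so the ratio is (9/2)/(15/2) = 3/5.

3/5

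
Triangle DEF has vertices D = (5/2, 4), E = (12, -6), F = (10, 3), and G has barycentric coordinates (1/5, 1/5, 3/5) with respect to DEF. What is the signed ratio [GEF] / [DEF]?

1/5

The signed ratio [GEF]/[DEF] equals the barycentric coordinate of G at vertex D, which is 1/5.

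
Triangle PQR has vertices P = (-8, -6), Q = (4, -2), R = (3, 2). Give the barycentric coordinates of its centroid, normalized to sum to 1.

The centroid is the average of the vertices, so each weight is 1/3.

(1/3, 1/3, 1/3)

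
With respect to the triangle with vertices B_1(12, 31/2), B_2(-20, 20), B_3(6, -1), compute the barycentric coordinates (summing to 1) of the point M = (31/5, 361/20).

Signed area of the reference triangle: [B_1B_2B_3] = ½·(12·(20−(-1)) + (-20)·(-1−(31/2)) + 6·(31/2−20)) = ½·(252 + 330 − 27) = 555/2.
[MB_2B_3] = ½·((31/5)·(20−(-1)) + (-20)·(-1−(361/20)) + 6·(361/20−20)) = ½·(651/5 + 381 − 117/10) = 999/4, so the B_1-coordinate is (999/4)/(555/2) = 9/10.
[B_1MB_3] = ½·(12·(361/20−(-1)) + (31/5)·(-1−(31/2)) + 6·(31/2−(361/20))) = ½·(1143/5 − 1023/10 − 153/10) = 111/2, so the B_2-coordinate is 1/5.
[B_1B_2M] = ½·(12·(20−(361/20)) + (-20)·(361/20−(31/2)) + (31/5)·(31/2−20)) = ½·(117/5 − 51 − 279/10) = -111/4, so the B_3-coordinate is -1/10.

(9/10, 1/5, -1/10)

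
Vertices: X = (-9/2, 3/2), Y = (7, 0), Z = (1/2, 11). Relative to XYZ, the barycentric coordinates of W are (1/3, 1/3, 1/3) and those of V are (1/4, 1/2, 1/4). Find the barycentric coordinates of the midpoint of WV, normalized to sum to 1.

Since both coordinate triples sum to 1, the midpoint's barycentrics are the componentwise average.
(1/3+1/4)/2 = 7/24; similarly 5/12 and 7/24.

(7/24, 5/12, 7/24)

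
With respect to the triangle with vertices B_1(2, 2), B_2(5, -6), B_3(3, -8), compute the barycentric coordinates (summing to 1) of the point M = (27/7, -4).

Signed area of the reference triangle: [B_1B_2B_3] = ½·(2·(-6−(-8)) + 5·(-8−2) + 3·(2−(-6))) = ½·(4 − 50 + 24) = -11.
[MB_2B_3] = ½·((27/7)·(-6−(-8)) + 5·(-8−(-4)) + 3·(-4−(-6))) = ½·(54/7 − 20 + 6) = -22/7, so the B_1-coordinate is (-22/7)/(-11) = 2/7.
[B_1MB_3] = ½·(2·(-4−(-8)) + (27/7)·(-8−2) + 3·(2−(-4))) = ½·(8 − 270/7 + 18) = -44/7, so the B_2-coordinate is 4/7.
[B_1B_2M] = ½·(2·(-6−(-4)) + 5·(-4−2) + (27/7)·(2−(-6))) = ½·(-4 − 30 + 216/7) = -11/7, so the B_3-coordinate is 1/7.
Check: 2/7 + 4/7 + 1/7 = 1.

(2/7, 4/7, 1/7)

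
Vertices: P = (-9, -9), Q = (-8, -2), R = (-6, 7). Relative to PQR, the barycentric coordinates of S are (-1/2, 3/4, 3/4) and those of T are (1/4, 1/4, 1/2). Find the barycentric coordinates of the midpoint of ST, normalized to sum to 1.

(-1/8, 1/2, 5/8)

Since both coordinate triples sum to 1, the midpoint's barycentrics are the componentwise average.
(-1/2+1/4)/2 = -1/8; similarly 1/2 and 5/8.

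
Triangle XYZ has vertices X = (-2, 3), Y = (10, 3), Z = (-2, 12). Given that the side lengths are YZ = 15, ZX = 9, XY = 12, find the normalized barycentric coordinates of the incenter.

The incenter has barycentric coordinates proportional to the opposite side lengths: (15 : 9 : 12).
Normalizing by 15+9+12 = 36 gives (5/12, 1/4, 1/3).

(5/12, 1/4, 1/3)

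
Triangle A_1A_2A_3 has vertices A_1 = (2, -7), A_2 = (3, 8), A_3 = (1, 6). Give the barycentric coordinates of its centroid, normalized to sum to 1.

(1/3, 1/3, 1/3)

The centroid is the average of the vertices, so each weight is 1/3.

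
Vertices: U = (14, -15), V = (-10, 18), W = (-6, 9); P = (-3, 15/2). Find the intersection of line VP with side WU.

Barycentric coordinates of P with respect to UVW: (1/4, 1/2, 1/4).
On side WU the V-coordinate is zero; dropping P's V-weight 1/2 and renormalizing the remaining 1/4 : 1/4 gives weights 1/2, 1/2 on W, U.
Q = (1/2)·(-6, 9) + (1/2)·(14, -15) = (4, -3).

(4, -3)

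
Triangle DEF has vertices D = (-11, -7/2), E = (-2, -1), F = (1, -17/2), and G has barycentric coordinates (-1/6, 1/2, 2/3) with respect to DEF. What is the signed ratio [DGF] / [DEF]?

The signed ratio [DGF]/[DEF] equals the barycentric coordinate of G at vertex E, which is 1/2.

1/2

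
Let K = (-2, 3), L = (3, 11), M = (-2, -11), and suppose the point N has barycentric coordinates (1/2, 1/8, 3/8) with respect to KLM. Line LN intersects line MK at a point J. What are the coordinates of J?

(-2, -3)

Line LN meets MK where the L-coordinate vanishes; zeroing N's L-weight and renormalizing leaves M, K-weights 3/8 : 1/2 → (3/7, 4/7).
So J = (3/7)·M + (4/7)·K = (-2, -3).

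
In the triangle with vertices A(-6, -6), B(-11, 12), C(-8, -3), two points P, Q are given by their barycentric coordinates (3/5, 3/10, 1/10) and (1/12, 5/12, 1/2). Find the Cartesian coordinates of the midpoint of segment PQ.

Barycentric coordinates of the midpoint are the average: (41/120, 43/120, 3/10).
Converting: (41/120)·A + (43/120)·B + (3/10)·C = (-1007/120, 27/20).

(-1007/120, 27/20)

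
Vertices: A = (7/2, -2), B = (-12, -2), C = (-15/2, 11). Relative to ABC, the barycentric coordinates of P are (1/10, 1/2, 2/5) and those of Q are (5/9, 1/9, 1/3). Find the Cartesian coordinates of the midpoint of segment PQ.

Barycentric coordinates of the midpoint are the average: (59/180, 11/36, 11/30).
Converting: (59/180)·A + (11/36)·B + (11/30)·C = (-1897/360, 83/30).

(-1897/360, 83/30)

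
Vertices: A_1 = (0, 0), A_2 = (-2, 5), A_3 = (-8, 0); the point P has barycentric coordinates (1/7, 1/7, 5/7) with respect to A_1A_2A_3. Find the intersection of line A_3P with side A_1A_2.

Line A_3P meets A_1A_2 where the A_3-coordinate vanishes; zeroing P's A_3-weight and renormalizing leaves A_1, A_2-weights 1/7 : 1/7 → (1/2, 1/2).
So Q = (1/2)·A_1 + (1/2)·A_2 = (-1, 5/2).

(-1, 5/2)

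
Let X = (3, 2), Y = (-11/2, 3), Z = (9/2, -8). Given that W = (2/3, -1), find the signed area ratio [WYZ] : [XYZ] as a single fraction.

[XYZ] = ½·(3·(3−(-8)) + (-11/2)·(-8−2) + (9/2)·(2−3)) = ½·(33 + 55 − 9/2) = 167/4.
[WYZ] = ½·((2/3)·(3−(-8)) + (-11/2)·(-8−(-1)) + (9/2)·(-1−3)) = ½·(22/3 + 77/2 − 18) = 167/12, so the ratio is (167/12)/(167/4) = 1/3.

1/3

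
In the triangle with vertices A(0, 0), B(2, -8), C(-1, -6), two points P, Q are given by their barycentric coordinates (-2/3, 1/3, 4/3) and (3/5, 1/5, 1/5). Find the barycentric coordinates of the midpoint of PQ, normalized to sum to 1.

(-1/30, 4/15, 23/30)

Since both coordinate triples sum to 1, the midpoint's barycentrics are the componentwise average.
(-2/3+3/5)/2 = -1/30; similarly 4/15 and 23/30.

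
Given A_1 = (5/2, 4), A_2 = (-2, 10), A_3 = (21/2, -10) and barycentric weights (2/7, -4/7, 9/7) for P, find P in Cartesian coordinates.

(215/14, -122/7)

P = (2/7)·A_1 + (-4/7)·A_2 + (9/7)·A_3.
x-coordinate: (2/7)·(5/2) + (-4/7)·(-2) + (9/7)·(21/2) = 215/14.
y-coordinate: (2/7)·4 + (-4/7)·10 + (9/7)·(-10) = -122/7.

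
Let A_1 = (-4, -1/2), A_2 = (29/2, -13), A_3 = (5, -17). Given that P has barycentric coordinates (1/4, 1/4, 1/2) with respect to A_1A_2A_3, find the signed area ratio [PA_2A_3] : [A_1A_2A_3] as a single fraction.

The signed ratio [PA_2A_3]/[A_1A_2A_3] equals the barycentric coordinate of P at vertex A_1, which is 1/4.

1/4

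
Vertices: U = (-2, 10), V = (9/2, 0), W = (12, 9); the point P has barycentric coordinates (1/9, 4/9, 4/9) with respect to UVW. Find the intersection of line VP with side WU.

(46/5, 46/5)

Line VP meets WU where the V-coordinate vanishes; zeroing P's V-weight and renormalizing leaves W, U-weights 4/9 : 1/9 → (4/5, 1/5).
So Q = (4/5)·W + (1/5)·U = (46/5, 46/5).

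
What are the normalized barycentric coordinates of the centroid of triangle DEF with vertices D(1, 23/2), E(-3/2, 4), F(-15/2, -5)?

The centroid is the average of the vertices, so each weight is 1/3.

(1/3, 1/3, 1/3)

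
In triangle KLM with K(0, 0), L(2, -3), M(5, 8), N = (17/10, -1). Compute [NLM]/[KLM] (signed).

[KLM] = ½·(0·(-3−8) + 2·(8−0) + 5·(0−(-3))) = ½·(0 + 16 + 15) = 31/2.
[NLM] = ½·((17/10)·(-3−8) + 2·(8−(-1)) + 5·(-1−(-3))) = ½·(-187/10 + 18 + 10) = 93/20, so the ratio is (93/20)/(31/2) = 3/10.

3/10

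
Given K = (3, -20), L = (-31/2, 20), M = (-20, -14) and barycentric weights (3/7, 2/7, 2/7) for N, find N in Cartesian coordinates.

(-62/7, -48/7)

N = (3/7)·K + (2/7)·L + (2/7)·M.
x-coordinate: (3/7)·3 + (2/7)·(-31/2) + (2/7)·(-20) = -62/7.
y-coordinate: (3/7)·(-20) + (2/7)·20 + (2/7)·(-14) = -48/7.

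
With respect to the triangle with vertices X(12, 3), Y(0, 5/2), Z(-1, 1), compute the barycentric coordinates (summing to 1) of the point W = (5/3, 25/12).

(1/6, 1/2, 1/3)

Signed area of the reference triangle: [XYZ] = ½·(12·(5/2−1) + 0·(1−3) + (-1)·(3−(5/2))) = ½·(18 + 0 − 1/2) = 35/4.
[WYZ] = ½·((5/3)·(5/2−1) + 0·(1−(25/12)) + (-1)·(25/12−(5/2))) = ½·(5/2 + 0 + 5/12) = 35/24, so the X-coordinate is (35/24)/(35/4) = 1/6.
[XWZ] = ½·(12·(25/12−1) + (5/3)·(1−3) + (-1)·(3−(25/12))) = ½·(13 − 10/3 − 11/12) = 35/8, so the Y-coordinate is 1/2.
[XYW] = ½·(12·(5/2−(25/12)) + 0·(25/12−3) + (5/3)·(3−(5/2))) = ½·(5 + 0 + 5/6) = 35/12, so the Z-coordinate is 1/3.
Check: 1/6 + 1/2 + 1/3 = 1.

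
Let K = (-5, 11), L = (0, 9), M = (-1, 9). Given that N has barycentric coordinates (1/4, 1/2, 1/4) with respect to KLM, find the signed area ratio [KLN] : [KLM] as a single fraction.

The signed ratio [KLN]/[KLM] equals the barycentric coordinate of N at vertex M, which is 1/4.

1/4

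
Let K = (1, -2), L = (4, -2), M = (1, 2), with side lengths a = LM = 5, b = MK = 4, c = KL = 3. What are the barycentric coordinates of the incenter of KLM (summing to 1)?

(5/12, 1/3, 1/4)

The incenter has barycentric coordinates proportional to the opposite side lengths: (5 : 4 : 3).
Normalizing by 5+4+3 = 12 gives (5/12, 1/3, 1/4).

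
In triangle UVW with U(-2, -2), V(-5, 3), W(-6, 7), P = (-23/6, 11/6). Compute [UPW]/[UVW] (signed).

[UVW] = ½·((-2)·(3−7) + (-5)·(7−(-2)) + (-6)·(-2−3)) = ½·(8 − 45 + 30) = -7/2.
[UPW] = ½·((-2)·(11/6−7) + (-23/6)·(7−(-2)) + (-6)·(-2−(11/6))) = ½·(31/3 − 69/2 + 23) = -7/12, so the ratio is (-7/12)/(-7/2) = 1/6.

1/6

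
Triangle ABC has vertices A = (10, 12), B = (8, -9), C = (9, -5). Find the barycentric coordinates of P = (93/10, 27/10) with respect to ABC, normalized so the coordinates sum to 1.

Signed area of the reference triangle: [ABC] = ½·(10·(-9−(-5)) + 8·(-5−12) + 9·(12−(-9))) = ½·(-40 − 136 + 189) = 13/2.
[PBC] = ½·((93/10)·(-9−(-5)) + 8·(-5−(27/10)) + 9·(27/10−(-9))) = ½·(-186/5 − 308/5 + 1053/10) = 13/4, so the A-coordinate is (13/4)/(13/2) = 1/2.
[APC] = ½·(10·(27/10−(-5)) + (93/10)·(-5−12) + 9·(12−(27/10))) = ½·(77 − 1581/10 + 837/10) = 13/10, so the B-coordinate is 1/5.
[ABP] = ½·(10·(-9−(27/10)) + 8·(27/10−12) + (93/10)·(12−(-9))) = ½·(-117 − 372/5 + 1953/10) = 39/20, so the C-coordinate is 3/10.
Check: 1/2 + 1/5 + 3/10 = 1.

(1/2, 1/5, 3/10)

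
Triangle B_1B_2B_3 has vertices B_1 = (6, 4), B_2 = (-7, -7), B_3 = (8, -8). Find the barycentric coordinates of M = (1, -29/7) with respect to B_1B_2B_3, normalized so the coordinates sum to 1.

Signed area of the reference triangle: [B_1B_2B_3] = ½·(6·(-7−(-8)) + (-7)·(-8−4) + 8·(4−(-7))) = ½·(6 + 84 + 88) = 89.
[MB_2B_3] = ½·(1·(-7−(-8)) + (-7)·(-8−(-29/7)) + 8·(-29/7−(-7))) = ½·(1 + 27 + 160/7) = 178/7, so the B_1-coordinate is (178/7)/89 = 2/7.
[B_1MB_3] = ½·(6·(-29/7−(-8)) + 1·(-8−4) + 8·(4−(-29/7))) = ½·(162/7 − 12 + 456/7) = 267/7, so the B_2-coordinate is 3/7.
[B_1B_2M] = ½·(6·(-7−(-29/7)) + (-7)·(-29/7−4) + 1·(4−(-7))) = ½·(-120/7 + 57 + 11) = 178/7, so the B_3-coordinate is 2/7.
Check: 2/7 + 3/7 + 2/7 = 1.

(2/7, 3/7, 2/7)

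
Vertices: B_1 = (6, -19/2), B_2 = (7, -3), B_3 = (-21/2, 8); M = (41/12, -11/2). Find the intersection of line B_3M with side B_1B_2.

Barycentric coordinates of M with respect to B_1B_2B_3: (2/3, 1/6, 1/6).
On side B_1B_2 the B_3-coordinate is zero; dropping M's B_3-weight 1/6 and renormalizing the remaining 2/3 : 1/6 gives weights 4/5, 1/5 on B_1, B_2.
N = (4/5)·(6, -19/2) + (1/5)·(7, -3) = (31/5, -41/5).

(31/5, -41/5)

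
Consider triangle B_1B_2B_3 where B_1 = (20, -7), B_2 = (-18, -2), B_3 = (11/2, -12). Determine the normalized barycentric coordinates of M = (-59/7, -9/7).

Signed area of the reference triangle: [B_1B_2B_3] = ½·(20·(-2−(-12)) + (-18)·(-12−(-7)) + (11/2)·(-7−(-2))) = ½·(200 + 90 − 55/2) = 525/4.
[MB_2B_3] = ½·((-59/7)·(-2−(-12)) + (-18)·(-12−(-9/7)) + (11/2)·(-9/7−(-2))) = ½·(-590/7 + 1350/7 + 55/14) = 225/4, so the B_1-coordinate is (225/4)/(525/4) = 3/7.
[B_1MB_3] = ½·(20·(-9/7−(-12)) + (-59/7)·(-12−(-7)) + (11/2)·(-7−(-9/7))) = ½·(1500/7 + 295/7 − 220/7) = 225/2, so the B_2-coordinate is 6/7.
[B_1B_2M] = ½·(20·(-2−(-9/7)) + (-18)·(-9/7−(-7)) + (-59/7)·(-7−(-2))) = ½·(-100/7 − 720/7 + 295/7) = -75/2, so the B_3-coordinate is -2/7.
Check: 3/7 + 6/7 − 2/7 = 1.

(3/7, 6/7, -2/7)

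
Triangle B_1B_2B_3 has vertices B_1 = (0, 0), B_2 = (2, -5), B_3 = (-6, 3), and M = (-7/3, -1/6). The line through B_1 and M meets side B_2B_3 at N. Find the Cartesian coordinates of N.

(-14/5, -1/5)

Barycentric coordinates of M with respect to B_1B_2B_3: (1/6, 1/3, 1/2).
On side B_2B_3 the B_1-coordinate is zero; dropping M's B_1-weight 1/6 and renormalizing the remaining 1/3 : 1/2 gives weights 2/5, 3/5 on B_2, B_3.
N = (2/5)·(2, -5) + (3/5)·(-6, 3) = (-14/5, -1/5).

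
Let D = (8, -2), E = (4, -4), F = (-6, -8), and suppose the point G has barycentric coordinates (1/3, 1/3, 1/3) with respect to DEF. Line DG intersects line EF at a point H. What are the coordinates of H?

(-1, -6)

Line DG meets EF where the D-coordinate vanishes; zeroing G's D-weight and renormalizing leaves E, F-weights 1/3 : 1/3 → (1/2, 1/2).
So H = (1/2)·E + (1/2)·F = (-1, -6).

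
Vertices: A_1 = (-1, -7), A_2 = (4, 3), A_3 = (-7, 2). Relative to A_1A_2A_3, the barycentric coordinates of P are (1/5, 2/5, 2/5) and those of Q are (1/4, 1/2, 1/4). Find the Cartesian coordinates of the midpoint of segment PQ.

(-7/10, 17/40)

Barycentric coordinates of the midpoint are the average: (9/40, 9/20, 13/40).
Converting: (9/40)·A_1 + (9/20)·A_2 + (13/40)·A_3 = (-7/10, 17/40).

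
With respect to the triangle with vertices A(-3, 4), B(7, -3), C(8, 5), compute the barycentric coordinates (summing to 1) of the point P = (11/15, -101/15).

Signed area of the reference triangle: [ABC] = ½·((-3)·(-3−5) + 7·(5−4) + 8·(4−(-3))) = ½·(24 + 7 + 56) = 87/2.
[PBC] = ½·((11/15)·(-3−5) + 7·(5−(-101/15)) + 8·(-101/15−(-3))) = ½·(-88/15 + 1232/15 − 448/15) = 116/5, so the A-coordinate is (116/5)/(87/2) = 8/15.
[APC] = ½·((-3)·(-101/15−5) + (11/15)·(5−4) + 8·(4−(-101/15))) = ½·(176/5 + 11/15 + 1288/15) = 609/10, so the B-coordinate is 7/5.
[ABP] = ½·((-3)·(-3−(-101/15)) + 7·(-101/15−4) + (11/15)·(4−(-3))) = ½·(-56/5 − 1127/15 + 77/15) = -203/5, so the C-coordinate is -14/15.

(8/15, 7/5, -14/15)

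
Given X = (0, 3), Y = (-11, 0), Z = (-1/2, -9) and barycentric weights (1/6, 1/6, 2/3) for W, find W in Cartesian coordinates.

(-13/6, -11/2)

W = (1/6)·X + (1/6)·Y + (2/3)·Z.
x-coordinate: (1/6)·0 + (1/6)·(-11) + (2/3)·(-1/2) = -13/6.
y-coordinate: (1/6)·3 + (1/6)·0 + (2/3)·(-9) = -11/2.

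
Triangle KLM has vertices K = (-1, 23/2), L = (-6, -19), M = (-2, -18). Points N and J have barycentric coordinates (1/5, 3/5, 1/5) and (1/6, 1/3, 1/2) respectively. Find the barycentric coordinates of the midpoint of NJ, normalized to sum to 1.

Since both coordinate triples sum to 1, the midpoint's barycentrics are the componentwise average.
(1/5+1/6)/2 = 11/60; similarly 7/15 and 7/20.

(11/60, 7/15, 7/20)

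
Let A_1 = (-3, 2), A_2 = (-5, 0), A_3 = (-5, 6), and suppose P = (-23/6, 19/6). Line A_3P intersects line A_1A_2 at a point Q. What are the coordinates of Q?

(-13/4, 7/4)

Barycentric coordinates of P with respect to A_1A_2A_3: (7/12, 1/12, 1/3).
On side A_1A_2 the A_3-coordinate is zero; dropping P's A_3-weight 1/3 and renormalizing the remaining 7/12 : 1/12 gives weights 7/8, 1/8 on A_1, A_2.
Q = (7/8)·(-3, 2) + (1/8)·(-5, 0) = (-13/4, 7/4).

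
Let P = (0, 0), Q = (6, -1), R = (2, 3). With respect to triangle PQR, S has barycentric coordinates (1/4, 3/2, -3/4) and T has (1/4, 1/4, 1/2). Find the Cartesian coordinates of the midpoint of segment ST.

(5, -5/4)

Barycentric coordinates of the midpoint are the average: (1/4, 7/8, -1/8).
Converting: (1/4)·P + (7/8)·Q + (-1/8)·R = (5, -5/4).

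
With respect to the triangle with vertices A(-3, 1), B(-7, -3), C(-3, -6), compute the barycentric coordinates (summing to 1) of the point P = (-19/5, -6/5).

Signed area of the reference triangle: [ABC] = ½·((-3)·(-3−(-6)) + (-7)·(-6−1) + (-3)·(1−(-3))) = ½·(-9 + 49 − 12) = 14.
[PBC] = ½·((-19/5)·(-3−(-6)) + (-7)·(-6−(-6/5)) + (-3)·(-6/5−(-3))) = ½·(-57/5 + 168/5 − 27/5) = 42/5, so the A-coordinate is (42/5)/14 = 3/5.
[APC] = ½·((-3)·(-6/5−(-6)) + (-19/5)·(-6−1) + (-3)·(1−(-6/5))) = ½·(-72/5 + 133/5 − 33/5) = 14/5, so the B-coordinate is 1/5.
[ABP] = ½·((-3)·(-3−(-6/5)) + (-7)·(-6/5−1) + (-19/5)·(1−(-3))) = ½·(27/5 + 77/5 − 76/5) = 14/5, so the C-coordinate is 1/5.
Check: 3/5 + 1/5 + 1/5 = 1.

(3/5, 1/5, 1/5)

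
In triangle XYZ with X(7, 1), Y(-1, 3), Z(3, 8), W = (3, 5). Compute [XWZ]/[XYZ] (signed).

1/4

[XYZ] = ½·(7·(3−8) + (-1)·(8−1) + 3·(1−3)) = ½·(-35 − 7 − 6) = -24.
[XWZ] = ½·(7·(5−8) + 3·(8−1) + 3·(1−5)) = ½·(-21 + 21 − 12) = -6, so the ratio is (-6)/(-24) = 1/4.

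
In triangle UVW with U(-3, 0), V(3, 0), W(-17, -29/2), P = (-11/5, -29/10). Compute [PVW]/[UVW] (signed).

[UVW] = ½·((-3)·(0−(-29/2)) + 3·(-29/2−0) + (-17)·(0−0)) = ½·(-87/2 − 87/2 + 0) = -87/2.
[PVW] = ½·((-11/5)·(0−(-29/2)) + 3·(-29/2−(-29/10)) + (-17)·(-29/10−0)) = ½·(-319/10 − 174/5 + 493/10) = -87/10, so the ratio is (-87/10)/(-87/2) = 1/5.

1/5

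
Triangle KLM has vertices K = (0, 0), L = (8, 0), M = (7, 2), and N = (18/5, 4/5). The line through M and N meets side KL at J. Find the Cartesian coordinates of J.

Barycentric coordinates of N with respect to KLM: (1/2, 1/10, 2/5).
On side KL the M-coordinate is zero; dropping N's M-weight 2/5 and renormalizing the remaining 1/2 : 1/10 gives weights 5/6, 1/6 on K, L.
J = (5/6)·(0, 0) + (1/6)·(8, 0) = (4/3, 0).

(4/3, 0)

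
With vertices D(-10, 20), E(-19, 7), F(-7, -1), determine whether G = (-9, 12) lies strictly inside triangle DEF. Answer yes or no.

yes

Barycentric coordinates of G: (35/57, 1/76, 85/228).
The three coordinates are positive, positive, positive; a point is interior exactly when all three are positive.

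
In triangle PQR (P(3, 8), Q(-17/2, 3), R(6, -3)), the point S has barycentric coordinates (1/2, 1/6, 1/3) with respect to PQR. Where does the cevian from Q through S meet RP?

(21/5, 18/5)

Line QS meets RP where the Q-coordinate vanishes; zeroing S's Q-weight and renormalizing leaves R, P-weights 1/3 : 1/2 → (2/5, 3/5).
So T = (2/5)·R + (3/5)·P = (21/5, 18/5).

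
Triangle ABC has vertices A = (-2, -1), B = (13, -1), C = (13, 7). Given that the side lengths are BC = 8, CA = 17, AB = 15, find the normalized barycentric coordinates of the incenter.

The incenter has barycentric coordinates proportional to the opposite side lengths: (8 : 17 : 15).
Normalizing by 8+17+15 = 40 gives (1/5, 17/40, 3/8).

(1/5, 17/40, 3/8)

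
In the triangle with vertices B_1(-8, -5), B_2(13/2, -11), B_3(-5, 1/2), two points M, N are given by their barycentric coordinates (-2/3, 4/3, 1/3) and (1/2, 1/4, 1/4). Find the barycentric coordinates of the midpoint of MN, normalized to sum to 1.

Since both coordinate triples sum to 1, the midpoint's barycentrics are the componentwise average.
(-2/3+1/2)/2 = -1/12; similarly 19/24 and 7/24.

(-1/12, 19/24, 7/24)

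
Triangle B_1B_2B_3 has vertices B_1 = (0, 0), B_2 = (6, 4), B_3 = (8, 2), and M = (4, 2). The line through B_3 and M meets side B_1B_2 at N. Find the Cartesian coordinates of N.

(3, 2)

Barycentric coordinates of M with respect to B_1B_2B_3: (2/5, 2/5, 1/5).
On side B_1B_2 the B_3-coordinate is zero; dropping M's B_3-weight 1/5 and renormalizing the remaining 2/5 : 2/5 gives weights 1/2, 1/2 on B_1, B_2.
N = (1/2)·(0, 0) + (1/2)·(6, 4) = (3, 2).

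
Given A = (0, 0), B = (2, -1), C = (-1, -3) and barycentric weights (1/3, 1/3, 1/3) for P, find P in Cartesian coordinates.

P = (1/3)·A + (1/3)·B + (1/3)·C.
x-coordinate: (1/3)·0 + (1/3)·2 + (1/3)·(-1) = 1/3.
y-coordinate: (1/3)·0 + (1/3)·(-1) + (1/3)·(-3) = -4/3.

(1/3, -4/3)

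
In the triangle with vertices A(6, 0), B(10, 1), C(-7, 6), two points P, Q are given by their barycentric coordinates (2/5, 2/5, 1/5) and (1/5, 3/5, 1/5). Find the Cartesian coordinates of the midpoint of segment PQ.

Barycentric coordinates of the midpoint are the average: (3/10, 1/2, 1/5).
Converting: (3/10)·A + (1/2)·B + (1/5)·C = (27/5, 17/10).

(27/5, 17/10)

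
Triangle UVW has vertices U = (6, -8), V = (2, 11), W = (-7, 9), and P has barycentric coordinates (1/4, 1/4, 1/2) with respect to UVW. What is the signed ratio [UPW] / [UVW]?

1/4

The signed ratio [UPW]/[UVW] equals the barycentric coordinate of P at vertex V, which is 1/4.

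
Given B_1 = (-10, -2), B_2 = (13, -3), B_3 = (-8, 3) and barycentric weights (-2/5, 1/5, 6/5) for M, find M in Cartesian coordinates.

(-3, 19/5)

M = (-2/5)·B_1 + (1/5)·B_2 + (6/5)·B_3.
x-coordinate: (-2/5)·(-10) + (1/5)·13 + (6/5)·(-8) = -3.
y-coordinate: (-2/5)·(-2) + (1/5)·(-3) + (6/5)·3 = 19/5.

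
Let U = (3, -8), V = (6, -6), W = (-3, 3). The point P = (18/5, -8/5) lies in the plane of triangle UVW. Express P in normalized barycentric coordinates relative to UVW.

Signed area of the reference triangle: [UVW] = ½·(3·(-6−3) + 6·(3−(-8)) + (-3)·(-8−(-6))) = ½·(-27 + 66 + 6) = 45/2.
[PVW] = ½·((18/5)·(-6−3) + 6·(3−(-8/5)) + (-3)·(-8/5−(-6))) = ½·(-162/5 + 138/5 − 66/5) = -9, so the U-coordinate is (-9)/(45/2) = -2/5.
[UPW] = ½·(3·(-8/5−3) + (18/5)·(3−(-8)) + (-3)·(-8−(-8/5))) = ½·(-69/5 + 198/5 + 96/5) = 45/2, so the V-coordinate is 1.
[UVP] = ½·(3·(-6−(-8/5)) + 6·(-8/5−(-8)) + (18/5)·(-8−(-6))) = ½·(-66/5 + 192/5 − 36/5) = 9, so the W-coordinate is 2/5.

(-2/5, 1, 2/5)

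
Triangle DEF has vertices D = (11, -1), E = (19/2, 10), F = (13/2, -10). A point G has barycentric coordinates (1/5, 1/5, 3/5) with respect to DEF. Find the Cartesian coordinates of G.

G = (1/5)·D + (1/5)·E + (3/5)·F.
x-coordinate: (1/5)·11 + (1/5)·(19/2) + (3/5)·(13/2) = 8.
y-coordinate: (1/5)·(-1) + (1/5)·10 + (3/5)·(-10) = -21/5.

(8, -21/5)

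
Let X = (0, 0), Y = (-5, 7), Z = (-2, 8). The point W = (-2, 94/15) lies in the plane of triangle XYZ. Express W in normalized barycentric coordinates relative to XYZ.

Signed area of the reference triangle: [XYZ] = ½·(0·(7−8) + (-5)·(8−0) + (-2)·(0−7)) = ½·(0 − 40 + 14) = -13.
[WYZ] = ½·((-2)·(7−8) + (-5)·(8−(94/15)) + (-2)·(94/15−7)) = ½·(2 − 26/3 + 22/15) = -13/5, so the X-coordinate is (-13/5)/(-13) = 1/5.
[XWZ] = ½·(0·(94/15−8) + (-2)·(8−0) + (-2)·(0−(94/15))) = ½·(0 − 16 + 188/15) = -26/15, so the Y-coordinate is 2/15.
[XYW] = ½·(0·(7−(94/15)) + (-5)·(94/15−0) + (-2)·(0−7)) = ½·(0 − 94/3 + 14) = -26/3, so the Z-coordinate is 2/3.

(1/5, 2/15, 2/3)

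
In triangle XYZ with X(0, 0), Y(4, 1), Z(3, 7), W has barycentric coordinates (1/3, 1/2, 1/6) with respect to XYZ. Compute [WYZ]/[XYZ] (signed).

The signed ratio [WYZ]/[XYZ] equals the barycentric coordinate of W at vertex X, which is 1/3.

1/3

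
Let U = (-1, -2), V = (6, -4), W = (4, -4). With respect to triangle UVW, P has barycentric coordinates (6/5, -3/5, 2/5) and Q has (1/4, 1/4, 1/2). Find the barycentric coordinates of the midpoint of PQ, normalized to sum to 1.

Since both coordinate triples sum to 1, the midpoint's barycentrics are the componentwise average.
(6/5+1/4)/2 = 29/40; similarly -7/40 and 9/20.

(29/40, -7/40, 9/20)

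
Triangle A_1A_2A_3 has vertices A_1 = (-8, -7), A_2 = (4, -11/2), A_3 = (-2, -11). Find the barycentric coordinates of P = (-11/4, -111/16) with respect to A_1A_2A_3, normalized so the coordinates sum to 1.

(1/2, 3/8, 1/8)

Signed area of the reference triangle: [A_1A_2A_3] = ½·((-8)·(-11/2−(-11)) + 4·(-11−(-7)) + (-2)·(-7−(-11/2))) = ½·(-44 − 16 + 3) = -57/2.
[PA_2A_3] = ½·((-11/4)·(-11/2−(-11)) + 4·(-11−(-111/16)) + (-2)·(-111/16−(-11/2))) = ½·(-121/8 − 65/4 + 23/8) = -57/4, so the A_1-coordinate is (-57/4)/(-57/2) = 1/2.
[A_1PA_3] = ½·((-8)·(-111/16−(-11)) + (-11/4)·(-11−(-7)) + (-2)·(-7−(-111/16))) = ½·(-65/2 + 11 + 1/8) = -171/16, so the A_2-coordinate is 3/8.
[A_1A_2P] = ½·((-8)·(-11/2−(-111/16)) + 4·(-111/16−(-7)) + (-11/4)·(-7−(-11/2))) = ½·(-23/2 + 1/4 + 33/8) = -57/16, so the A_3-coordinate is 1/8.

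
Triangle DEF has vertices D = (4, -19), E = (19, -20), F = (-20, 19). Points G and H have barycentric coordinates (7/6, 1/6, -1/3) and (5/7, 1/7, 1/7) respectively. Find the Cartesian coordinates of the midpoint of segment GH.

Barycentric coordinates of the midpoint are the average: (79/84, 13/84, -2/21).
Converting: (79/84)·D + (13/84)·E + (-2/21)·F = (241/28, -1913/84).

(241/28, -1913/84)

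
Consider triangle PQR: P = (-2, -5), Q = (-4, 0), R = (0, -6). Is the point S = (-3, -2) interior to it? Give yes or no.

Barycentric coordinates of S: (1/4, 5/8, 1/8).
The three coordinates are positive, positive, positive; a point is interior exactly when all three are positive.

yes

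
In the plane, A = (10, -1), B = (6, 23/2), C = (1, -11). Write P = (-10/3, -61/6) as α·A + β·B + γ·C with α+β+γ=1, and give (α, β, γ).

Signed area of the reference triangle: [ABC] = ½·(10·(23/2−(-11)) + 6·(-11−(-1)) + 1·(-1−(23/2))) = ½·(225 − 60 − 25/2) = 305/4.
[PBC] = ½·((-10/3)·(23/2−(-11)) + 6·(-11−(-61/6)) + 1·(-61/6−(23/2))) = ½·(-75 − 5 − 65/3) = -305/6, so the A-coordinate is (-305/6)/(305/4) = -2/3.
[APC] = ½·(10·(-61/6−(-11)) + (-10/3)·(-11−(-1)) + 1·(-1−(-61/6))) = ½·(25/3 + 100/3 + 55/6) = 305/12, so the B-coordinate is 1/3.
[ABP] = ½·(10·(23/2−(-61/6)) + 6·(-61/6−(-1)) + (-10/3)·(-1−(23/2))) = ½·(650/3 − 55 + 125/3) = 305/3, so the C-coordinate is 4/3.

(-2/3, 1/3, 4/3)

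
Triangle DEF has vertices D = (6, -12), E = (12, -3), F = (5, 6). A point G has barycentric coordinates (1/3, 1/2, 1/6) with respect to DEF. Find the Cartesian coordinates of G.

(53/6, -9/2)

G = (1/3)·D + (1/2)·E + (1/6)·F.
x-coordinate: (1/3)·6 + (1/2)·12 + (1/6)·5 = 53/6.
y-coordinate: (1/3)·(-12) + (1/2)·(-3) + (1/6)·6 = -9/2.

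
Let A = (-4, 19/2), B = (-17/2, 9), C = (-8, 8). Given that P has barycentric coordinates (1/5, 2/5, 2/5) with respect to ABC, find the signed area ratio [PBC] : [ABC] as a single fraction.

1/5

The signed ratio [PBC]/[ABC] equals the barycentric coordinate of P at vertex A, which is 1/5.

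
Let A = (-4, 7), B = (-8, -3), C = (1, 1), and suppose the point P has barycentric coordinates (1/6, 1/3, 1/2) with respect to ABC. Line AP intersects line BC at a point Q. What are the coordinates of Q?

Line AP meets BC where the A-coordinate vanishes; zeroing P's A-weight and renormalizing leaves B, C-weights 1/3 : 1/2 → (2/5, 3/5).
So Q = (2/5)·B + (3/5)·C = (-13/5, -3/5).

(-13/5, -3/5)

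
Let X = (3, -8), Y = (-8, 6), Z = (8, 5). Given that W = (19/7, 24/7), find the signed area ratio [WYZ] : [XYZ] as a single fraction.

1/7

[XYZ] = ½·(3·(6−5) + (-8)·(5−(-8)) + 8·(-8−6)) = ½·(3 − 104 − 112) = -213/2.
[WYZ] = ½·((19/7)·(6−5) + (-8)·(5−(24/7)) + 8·(24/7−6)) = ½·(19/7 − 88/7 − 144/7) = -213/14, so the ratio is (-213/14)/(-213/2) = 1/7.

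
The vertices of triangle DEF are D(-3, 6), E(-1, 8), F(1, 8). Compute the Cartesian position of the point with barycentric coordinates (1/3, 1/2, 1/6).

G = (1/3)·D + (1/2)·E + (1/6)·F.
x-coordinate: (1/3)·(-3) + (1/2)·(-1) + (1/6)·1 = -4/3.
y-coordinate: (1/3)·6 + (1/2)·8 + (1/6)·8 = 22/3.

(-4/3, 22/3)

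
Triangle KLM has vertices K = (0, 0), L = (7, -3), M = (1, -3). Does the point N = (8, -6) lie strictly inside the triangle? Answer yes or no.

Barycentric coordinates of N: (-1, 1, 1).
The three coordinates are negative, positive, positive; a point is interior exactly when all three are positive.

no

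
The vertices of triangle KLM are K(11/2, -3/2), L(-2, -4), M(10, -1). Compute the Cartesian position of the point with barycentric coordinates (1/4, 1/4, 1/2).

(47/8, -15/8)

N = (1/4)·K + (1/4)·L + (1/2)·M.
x-coordinate: (1/4)·(11/2) + (1/4)·(-2) + (1/2)·10 = 47/8.
y-coordinate: (1/4)·(-3/2) + (1/4)·(-4) + (1/2)·(-1) = -15/8.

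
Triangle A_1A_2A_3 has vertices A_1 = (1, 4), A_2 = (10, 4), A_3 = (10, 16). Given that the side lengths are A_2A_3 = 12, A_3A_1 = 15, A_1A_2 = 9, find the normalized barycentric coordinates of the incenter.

(1/3, 5/12, 1/4)

The incenter has barycentric coordinates proportional to the opposite side lengths: (12 : 15 : 9).
Normalizing by 12+15+9 = 36 gives (1/3, 5/12, 1/4).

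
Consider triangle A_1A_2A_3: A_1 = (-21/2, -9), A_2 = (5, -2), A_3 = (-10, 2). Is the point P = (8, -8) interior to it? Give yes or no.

Barycentric coordinates of P: (78/167, 203/167, -114/167).
The three coordinates are positive, positive, negative; a point is interior exactly when all three are positive.

no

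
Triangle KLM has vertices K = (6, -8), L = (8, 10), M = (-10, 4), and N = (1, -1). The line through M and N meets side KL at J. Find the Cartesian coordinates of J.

Barycentric coordinates of N with respect to KLM: (1/2, 1/6, 1/3).
On side KL the M-coordinate is zero; dropping N's M-weight 1/3 and renormalizing the remaining 1/2 : 1/6 gives weights 3/4, 1/4 on K, L.
J = (3/4)·(6, -8) + (1/4)·(8, 10) = (13/2, -7/2).

(13/2, -7/2)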